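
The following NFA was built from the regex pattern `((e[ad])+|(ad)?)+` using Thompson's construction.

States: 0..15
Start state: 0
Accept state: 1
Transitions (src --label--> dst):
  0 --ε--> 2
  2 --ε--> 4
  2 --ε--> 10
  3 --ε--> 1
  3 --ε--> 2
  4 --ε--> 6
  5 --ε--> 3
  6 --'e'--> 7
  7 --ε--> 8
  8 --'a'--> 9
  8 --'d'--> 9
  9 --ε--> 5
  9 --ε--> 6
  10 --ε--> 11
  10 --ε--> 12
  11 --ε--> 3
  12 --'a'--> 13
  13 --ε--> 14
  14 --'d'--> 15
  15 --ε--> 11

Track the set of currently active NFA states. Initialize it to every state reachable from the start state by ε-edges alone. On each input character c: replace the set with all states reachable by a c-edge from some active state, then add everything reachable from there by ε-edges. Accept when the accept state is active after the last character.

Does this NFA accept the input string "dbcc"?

Answer: REJECT

Trace:
start: ε-closure({0}) = {0,1,2,3,4,6,10,11,12}
'd' @ 1: {}  — no active states
rest 'bcc' ignored (set empty)
final: {}; accept 1 not in set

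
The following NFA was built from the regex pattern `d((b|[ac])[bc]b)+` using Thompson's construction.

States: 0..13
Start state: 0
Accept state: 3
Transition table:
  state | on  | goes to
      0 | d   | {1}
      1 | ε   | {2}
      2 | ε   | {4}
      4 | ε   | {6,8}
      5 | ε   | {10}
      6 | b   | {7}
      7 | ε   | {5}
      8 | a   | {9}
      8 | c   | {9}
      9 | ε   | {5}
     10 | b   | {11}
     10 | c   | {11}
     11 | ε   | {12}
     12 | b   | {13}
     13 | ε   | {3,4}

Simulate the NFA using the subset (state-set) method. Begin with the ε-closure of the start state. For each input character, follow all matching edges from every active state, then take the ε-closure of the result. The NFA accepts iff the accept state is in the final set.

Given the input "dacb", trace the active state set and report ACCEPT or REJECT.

Answer: ACCEPT

Trace:
start: ε-closure({0}) = {0}
'd' @ 1: {1,2,4,6,8}
'a' @ 2: {5,9,10}
'c' @ 3: {11,12}
'b' @ 4: {3,4,6,8,13}  (accept∈set)
end set {3,4,6,8,13} — state 3 in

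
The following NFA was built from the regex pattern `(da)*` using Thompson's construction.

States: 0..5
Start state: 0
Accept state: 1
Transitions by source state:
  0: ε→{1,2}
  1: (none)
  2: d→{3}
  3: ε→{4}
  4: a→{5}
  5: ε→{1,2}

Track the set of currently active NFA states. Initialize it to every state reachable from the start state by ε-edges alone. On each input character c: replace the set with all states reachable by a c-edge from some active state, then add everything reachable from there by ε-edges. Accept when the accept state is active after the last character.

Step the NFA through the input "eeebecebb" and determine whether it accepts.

Answer: REJECT

Trace:
S₀ = ε-closure({0}) = {0,1,2}
'e' @ 1: {}  — state set empty
rest 'eebecebb' ignored (set empty)
final: {}; accept 1 not in set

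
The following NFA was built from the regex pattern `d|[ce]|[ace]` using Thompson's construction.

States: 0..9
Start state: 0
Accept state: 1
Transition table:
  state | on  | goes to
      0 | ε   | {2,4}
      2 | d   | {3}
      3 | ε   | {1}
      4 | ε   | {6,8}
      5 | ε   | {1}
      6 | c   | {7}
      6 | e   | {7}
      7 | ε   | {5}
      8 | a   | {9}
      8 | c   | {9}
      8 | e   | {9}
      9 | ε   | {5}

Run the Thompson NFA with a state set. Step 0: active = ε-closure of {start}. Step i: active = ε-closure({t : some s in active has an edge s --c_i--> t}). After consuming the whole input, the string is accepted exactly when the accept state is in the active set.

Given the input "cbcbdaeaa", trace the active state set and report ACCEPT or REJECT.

start: ε-closure({0}) = {0,2,4,6,8}
'c' @ 1: {1,5,7,9}  [accepting]
'b' @ 2: {}  — no active states
rest 'cbdaeaa' ignored (set empty)
end set {} — state 1 not in

Answer: REJECT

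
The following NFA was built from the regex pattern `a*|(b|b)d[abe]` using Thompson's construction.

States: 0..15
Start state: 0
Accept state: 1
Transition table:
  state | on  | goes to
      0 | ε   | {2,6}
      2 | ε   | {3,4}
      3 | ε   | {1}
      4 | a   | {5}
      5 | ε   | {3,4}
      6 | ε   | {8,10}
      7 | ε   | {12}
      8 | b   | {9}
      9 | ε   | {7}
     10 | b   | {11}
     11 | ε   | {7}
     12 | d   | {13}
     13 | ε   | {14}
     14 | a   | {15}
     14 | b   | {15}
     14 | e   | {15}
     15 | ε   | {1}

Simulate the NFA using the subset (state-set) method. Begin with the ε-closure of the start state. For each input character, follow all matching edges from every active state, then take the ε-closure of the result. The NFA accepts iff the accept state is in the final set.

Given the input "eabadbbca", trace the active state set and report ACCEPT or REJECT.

S₀ = ε-closure({0}) = {0,1,2,3,4,6,8,10}
'e' @ 1: {}  — state set empty
rest 'abadbbca' ignored (set empty)
after full input: {}  (accept=1 not in)

Answer: REJECT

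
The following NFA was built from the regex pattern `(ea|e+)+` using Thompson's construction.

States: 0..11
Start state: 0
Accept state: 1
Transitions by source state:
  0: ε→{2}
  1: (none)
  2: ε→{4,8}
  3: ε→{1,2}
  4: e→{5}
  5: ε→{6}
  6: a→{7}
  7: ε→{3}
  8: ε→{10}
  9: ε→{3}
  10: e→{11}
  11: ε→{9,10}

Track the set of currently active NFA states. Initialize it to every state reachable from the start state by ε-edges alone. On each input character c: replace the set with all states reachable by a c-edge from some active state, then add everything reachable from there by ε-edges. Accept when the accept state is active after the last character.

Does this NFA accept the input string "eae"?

S₀ = ε-closure({0}) = {0,2,4,8,10}
'e' @ 1: {1,2,3,4,5,6,8,9,10,11}  [accepting]
'a' @ 2: {1,2,3,4,7,8,10}  [accepting]
'e' @ 3: {1,2,3,4,5,6,8,9,10,11}  [accepting]
after full input: {1,2,3,4,5,6,8,9,10,11}  (accept=1 in)

Answer: ACCEPT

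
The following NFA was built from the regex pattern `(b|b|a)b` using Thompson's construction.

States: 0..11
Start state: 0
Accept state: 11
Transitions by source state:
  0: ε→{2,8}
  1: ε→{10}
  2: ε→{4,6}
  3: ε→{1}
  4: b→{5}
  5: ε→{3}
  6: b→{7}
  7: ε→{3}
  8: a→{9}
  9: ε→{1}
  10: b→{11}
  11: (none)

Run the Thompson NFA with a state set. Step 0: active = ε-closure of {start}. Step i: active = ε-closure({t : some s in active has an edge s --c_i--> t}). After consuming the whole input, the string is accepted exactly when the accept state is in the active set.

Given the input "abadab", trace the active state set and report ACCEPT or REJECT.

S₀ = ε-closure({0}) = {0,2,4,6,8}
'a' @ 1: {1,9,10}
'b' @ 2: {11}  [accepting]
'a' @ 3: {}  — dead — no transitions
rest 'dab' ignored (set empty)
after full input: {}  (accept=11 not in)

Answer: REJECT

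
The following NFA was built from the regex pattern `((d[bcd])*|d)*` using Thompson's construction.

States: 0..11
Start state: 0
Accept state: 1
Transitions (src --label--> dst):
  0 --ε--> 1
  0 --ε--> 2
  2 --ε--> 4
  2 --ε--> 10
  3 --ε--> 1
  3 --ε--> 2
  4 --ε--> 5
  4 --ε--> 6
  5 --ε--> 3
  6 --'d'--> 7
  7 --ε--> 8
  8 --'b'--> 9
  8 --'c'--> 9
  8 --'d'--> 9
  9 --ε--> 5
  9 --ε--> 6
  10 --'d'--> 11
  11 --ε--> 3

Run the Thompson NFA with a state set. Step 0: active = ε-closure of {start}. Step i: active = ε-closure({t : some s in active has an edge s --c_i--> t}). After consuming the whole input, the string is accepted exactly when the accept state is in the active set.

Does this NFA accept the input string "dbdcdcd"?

Answer: ACCEPT

Steps:
start: ε-closure({0}) = {0,1,2,3,4,5,6,10}
'd' @ 1: {1,2,3,4,5,6,7,8,10,11}  (accept∈set)
'b' @ 2: {1,2,3,4,5,6,9,10}  (accept∈set)
'd' @ 3: {1,2,3,4,5,6,7,8,10,11}  (accept∈set)
'c' @ 4: {1,2,3,4,5,6,9,10}  (accept∈set)
'd' @ 5: {1,2,3,4,5,6,7,8,10,11}  (accept∈set)
'c' @ 6: {1,2,3,4,5,6,9,10}  (accept∈set)
'd' @ 7: {1,2,3,4,5,6,7,8,10,11}  (accept∈set)
end set {1,2,3,4,5,6,7,8,10,11} — state 1 in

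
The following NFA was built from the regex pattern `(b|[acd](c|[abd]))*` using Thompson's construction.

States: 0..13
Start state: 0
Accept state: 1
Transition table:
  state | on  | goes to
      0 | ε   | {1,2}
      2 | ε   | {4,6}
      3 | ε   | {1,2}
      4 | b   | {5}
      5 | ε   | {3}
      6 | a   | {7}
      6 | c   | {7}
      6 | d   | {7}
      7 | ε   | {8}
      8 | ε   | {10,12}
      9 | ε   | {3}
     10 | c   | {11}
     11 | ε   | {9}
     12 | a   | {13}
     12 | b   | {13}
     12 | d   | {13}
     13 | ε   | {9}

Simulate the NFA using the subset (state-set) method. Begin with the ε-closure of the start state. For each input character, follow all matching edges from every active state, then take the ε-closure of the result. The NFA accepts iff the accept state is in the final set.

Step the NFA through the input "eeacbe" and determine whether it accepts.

initial (ε-close {0}): {0,1,2,4,6}
'e' @ 1: {}  — dead — no transitions
rest 'eacbe' ignored (set empty)
end set {} — state 1 not in

Answer: REJECT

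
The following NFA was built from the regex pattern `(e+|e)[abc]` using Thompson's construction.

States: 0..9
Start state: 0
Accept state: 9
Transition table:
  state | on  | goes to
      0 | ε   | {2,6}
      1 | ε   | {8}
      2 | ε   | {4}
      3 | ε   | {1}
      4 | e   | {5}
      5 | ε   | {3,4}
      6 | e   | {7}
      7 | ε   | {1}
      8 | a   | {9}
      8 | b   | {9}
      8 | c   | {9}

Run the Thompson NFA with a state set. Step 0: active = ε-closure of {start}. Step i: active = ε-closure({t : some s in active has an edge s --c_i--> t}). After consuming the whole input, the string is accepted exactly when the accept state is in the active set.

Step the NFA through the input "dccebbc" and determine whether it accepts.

initial (ε-close {0}): {0,2,4,6}
'd' @ 1: {}  — no active states
rest 'ccebbc' ignored (set empty)
final: {}; accept 9 not in set

Answer: REJECT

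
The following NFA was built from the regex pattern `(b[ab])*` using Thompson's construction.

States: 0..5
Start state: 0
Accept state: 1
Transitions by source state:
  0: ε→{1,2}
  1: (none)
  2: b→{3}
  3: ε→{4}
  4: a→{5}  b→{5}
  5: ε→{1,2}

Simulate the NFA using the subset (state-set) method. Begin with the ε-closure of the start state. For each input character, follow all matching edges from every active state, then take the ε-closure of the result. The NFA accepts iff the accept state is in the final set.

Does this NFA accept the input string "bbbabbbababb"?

start: ε-closure({0}) = {0,1,2}
'b' @ 1: {3,4}
'b' @ 2: {1,2,5}  (accept∈set)
'b' @ 3: {3,4}
'a' @ 4: {1,2,5}  (accept∈set)
'b' @ 5: {3,4}
'b' @ 6: {1,2,5}  (accept∈set)
'b' @ 7: {3,4}
'a' @ 8: {1,2,5}  (accept∈set)
'b' @ 9: {3,4}
'a' @ 10: {1,2,5}  (accept∈set)
'b' @ 11: {3,4}
'b' @ 12: {1,2,5}  (accept∈set)
end set {1,2,5} — state 1 in

Answer: ACCEPT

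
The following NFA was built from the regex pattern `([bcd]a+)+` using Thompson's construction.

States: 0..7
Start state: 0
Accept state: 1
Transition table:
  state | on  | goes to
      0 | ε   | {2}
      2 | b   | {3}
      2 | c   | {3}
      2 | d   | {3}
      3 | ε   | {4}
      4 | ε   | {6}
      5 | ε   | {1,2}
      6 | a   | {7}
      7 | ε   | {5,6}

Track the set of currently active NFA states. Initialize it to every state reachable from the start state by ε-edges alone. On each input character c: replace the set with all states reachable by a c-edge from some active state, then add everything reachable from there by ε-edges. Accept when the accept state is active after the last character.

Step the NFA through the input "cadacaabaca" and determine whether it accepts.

Answer: ACCEPT

Steps:
start: ε-closure({0}) = {0,2}
'c' @ 1: {3,4,6}
'a' @ 2: {1,2,5,6,7}  (accept∈set)
'd' @ 3: {3,4,6}
'a' @ 4: {1,2,5,6,7}  (accept∈set)
'c' @ 5: {3,4,6}
'a' @ 6: {1,2,5,6,7}  (accept∈set)
'a' @ 7: {1,2,5,6,7}  (accept∈set)
'b' @ 8: {3,4,6}
'a' @ 9: {1,2,5,6,7}  (accept∈set)
'c' @ 10: {3,4,6}
'a' @ 11: {1,2,5,6,7}  (accept∈set)
end set {1,2,5,6,7} — state 1 in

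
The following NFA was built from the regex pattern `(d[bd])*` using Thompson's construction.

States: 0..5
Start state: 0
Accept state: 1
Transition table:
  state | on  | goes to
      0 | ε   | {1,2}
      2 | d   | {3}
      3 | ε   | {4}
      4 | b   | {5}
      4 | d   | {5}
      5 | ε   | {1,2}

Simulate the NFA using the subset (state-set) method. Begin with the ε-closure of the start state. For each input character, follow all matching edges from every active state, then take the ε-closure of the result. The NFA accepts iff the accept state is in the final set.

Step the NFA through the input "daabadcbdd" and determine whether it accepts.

S₀ = ε-closure({0}) = {0,1,2}
'd' @ 1: {3,4}
'a' @ 2: {}  — dead — no transitions
rest 'abadcbdd' ignored (set empty)
final: {}; accept 1 not in set

Answer: REJECT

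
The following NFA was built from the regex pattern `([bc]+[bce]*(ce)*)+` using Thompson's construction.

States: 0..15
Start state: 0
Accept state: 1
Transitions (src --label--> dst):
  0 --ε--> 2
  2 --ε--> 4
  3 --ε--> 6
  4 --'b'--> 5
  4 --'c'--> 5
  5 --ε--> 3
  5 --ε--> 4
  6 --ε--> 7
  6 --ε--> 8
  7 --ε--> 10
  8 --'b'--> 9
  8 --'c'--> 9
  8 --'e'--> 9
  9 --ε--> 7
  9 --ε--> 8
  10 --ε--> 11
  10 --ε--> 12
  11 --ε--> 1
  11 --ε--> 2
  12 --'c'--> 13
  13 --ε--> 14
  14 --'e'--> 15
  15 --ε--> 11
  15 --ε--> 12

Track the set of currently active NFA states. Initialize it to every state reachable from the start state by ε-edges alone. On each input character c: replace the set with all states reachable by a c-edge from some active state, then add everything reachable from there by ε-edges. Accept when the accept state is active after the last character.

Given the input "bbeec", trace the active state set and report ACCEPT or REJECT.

start: ε-closure({0}) = {0,2,4}
'b' @ 1: {1,2,3,4,5,6,7,8,10,11,12}  (accept∈set)
'b' @ 2: {1,2,3,4,5,6,7,8,9,10,11,12}  (accept∈set)
'e' @ 3: {1,2,4,7,8,9,10,11,12}  (accept∈set)
'e' @ 4: {1,2,4,7,8,9,10,11,12}  (accept∈set)
'c' @ 5: {1,2,3,4,5,6,7,8,9,10,11,12,13,14}  (accept∈set)
after full input: {1,2,3,4,5,6,7,8,9,10,11,12,13,14}  (accept=1 in)

Answer: ACCEPT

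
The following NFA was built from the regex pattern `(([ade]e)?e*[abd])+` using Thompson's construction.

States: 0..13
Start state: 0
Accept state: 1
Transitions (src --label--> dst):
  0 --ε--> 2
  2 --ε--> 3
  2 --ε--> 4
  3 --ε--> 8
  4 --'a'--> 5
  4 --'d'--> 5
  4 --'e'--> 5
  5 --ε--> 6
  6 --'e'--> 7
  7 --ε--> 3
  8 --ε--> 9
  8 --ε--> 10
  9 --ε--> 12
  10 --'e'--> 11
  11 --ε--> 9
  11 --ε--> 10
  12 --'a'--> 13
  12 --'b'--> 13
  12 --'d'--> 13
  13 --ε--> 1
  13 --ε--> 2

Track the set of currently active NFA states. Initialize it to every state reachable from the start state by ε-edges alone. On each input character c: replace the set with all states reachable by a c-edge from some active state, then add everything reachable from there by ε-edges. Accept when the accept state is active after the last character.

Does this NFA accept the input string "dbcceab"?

Answer: REJECT

Steps:
start: ε-closure({0}) = {0,2,3,4,8,9,10,12}
'd' @ 1: {1,2,3,4,5,6,8,9,10,12,13}  (accept∈set)
'b' @ 2: {1,2,3,4,8,9,10,12,13}  (accept∈set)
'c' @ 3: {}  — state set empty
rest 'ceab' ignored (set empty)
final: {}; accept 1 not in set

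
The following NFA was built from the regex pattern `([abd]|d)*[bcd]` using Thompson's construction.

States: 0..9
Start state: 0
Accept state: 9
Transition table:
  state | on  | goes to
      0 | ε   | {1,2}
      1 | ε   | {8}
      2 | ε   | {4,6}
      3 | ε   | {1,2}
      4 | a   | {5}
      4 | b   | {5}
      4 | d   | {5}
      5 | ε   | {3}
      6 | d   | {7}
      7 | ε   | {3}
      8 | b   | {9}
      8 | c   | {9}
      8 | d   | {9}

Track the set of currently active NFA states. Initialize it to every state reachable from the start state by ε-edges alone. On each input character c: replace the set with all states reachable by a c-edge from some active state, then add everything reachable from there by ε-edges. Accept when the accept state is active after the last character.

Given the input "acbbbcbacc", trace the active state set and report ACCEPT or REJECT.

Answer: REJECT

Steps:
start: ε-closure({0}) = {0,1,2,4,6,8}
'a' @ 1: {1,2,3,4,5,6,8}
'c' @ 2: {9}  ✓accept
'b' @ 3: {}  — state set empty
rest 'bbcbacc' ignored (set empty)
final: {}; accept 9 not in set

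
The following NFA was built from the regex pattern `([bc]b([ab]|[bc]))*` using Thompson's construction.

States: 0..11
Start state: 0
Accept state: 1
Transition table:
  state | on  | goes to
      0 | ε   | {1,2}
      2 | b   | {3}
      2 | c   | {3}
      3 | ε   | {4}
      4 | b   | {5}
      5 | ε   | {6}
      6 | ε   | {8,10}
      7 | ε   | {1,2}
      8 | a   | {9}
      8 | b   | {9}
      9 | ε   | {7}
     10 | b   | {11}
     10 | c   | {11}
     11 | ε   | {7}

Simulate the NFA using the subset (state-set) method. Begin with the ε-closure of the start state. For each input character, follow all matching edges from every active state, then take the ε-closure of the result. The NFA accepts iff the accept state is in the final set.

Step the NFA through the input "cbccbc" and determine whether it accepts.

S₀ = ε-closure({0}) = {0,1,2}
'c' @ 1: {3,4}
'b' @ 2: {5,6,8,10}
'c' @ 3: {1,2,7,11}  (accept∈set)
'c' @ 4: {3,4}
'b' @ 5: {5,6,8,10}
'c' @ 6: {1,2,7,11}  (accept∈set)
end set {1,2,7,11} — state 1 in

Answer: ACCEPT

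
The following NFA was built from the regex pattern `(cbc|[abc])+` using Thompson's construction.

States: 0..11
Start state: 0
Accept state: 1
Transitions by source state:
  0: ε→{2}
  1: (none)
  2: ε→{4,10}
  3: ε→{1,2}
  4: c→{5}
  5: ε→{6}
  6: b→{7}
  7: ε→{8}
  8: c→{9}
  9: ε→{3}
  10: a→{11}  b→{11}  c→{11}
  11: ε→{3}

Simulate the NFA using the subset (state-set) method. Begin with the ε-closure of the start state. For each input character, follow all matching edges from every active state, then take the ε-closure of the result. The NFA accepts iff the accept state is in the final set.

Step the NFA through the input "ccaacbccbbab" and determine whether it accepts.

Answer: ACCEPT

Steps:
start: ε-closure({0}) = {0,2,4,10}
'c' @ 1: {1,2,3,4,5,6,10,11}  [accepting]
'c' @ 2: {1,2,3,4,5,6,10,11}  [accepting]
'a' @ 3: {1,2,3,4,10,11}  [accepting]
'a' @ 4: {1,2,3,4,10,11}  [accepting]
'c' @ 5: {1,2,3,4,5,6,10,11}  [accepting]
'b' @ 6: {1,2,3,4,7,8,10,11}  [accepting]
'c' @ 7: {1,2,3,4,5,6,9,10,11}  [accepting]
'c' @ 8: {1,2,3,4,5,6,10,11}  [accepting]
'b' @ 9: {1,2,3,4,7,8,10,11}  [accepting]
'b' @ 10: {1,2,3,4,10,11}  [accepting]
'a' @ 11: {1,2,3,4,10,11}  [accepting]
'b' @ 12: {1,2,3,4,10,11}  [accepting]
end set {1,2,3,4,10,11} — state 1 in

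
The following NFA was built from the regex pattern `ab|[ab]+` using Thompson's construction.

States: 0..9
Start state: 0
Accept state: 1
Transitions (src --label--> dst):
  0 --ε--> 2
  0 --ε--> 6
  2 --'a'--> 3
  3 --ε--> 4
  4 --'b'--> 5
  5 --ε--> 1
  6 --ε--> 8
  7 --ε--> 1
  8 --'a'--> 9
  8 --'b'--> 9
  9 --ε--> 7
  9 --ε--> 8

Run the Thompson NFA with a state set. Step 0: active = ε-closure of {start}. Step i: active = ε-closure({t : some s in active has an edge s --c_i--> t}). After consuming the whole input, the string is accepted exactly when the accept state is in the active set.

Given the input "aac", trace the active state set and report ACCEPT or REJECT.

Answer: REJECT

Steps:
S₀ = ε-closure({0}) = {0,2,6,8}
'a' @ 1: {1,3,4,7,8,9}  [accepting]
'a' @ 2: {1,7,8,9}  [accepting]
'c' @ 3: {}  — no active states
final: {}; accept 1 not in set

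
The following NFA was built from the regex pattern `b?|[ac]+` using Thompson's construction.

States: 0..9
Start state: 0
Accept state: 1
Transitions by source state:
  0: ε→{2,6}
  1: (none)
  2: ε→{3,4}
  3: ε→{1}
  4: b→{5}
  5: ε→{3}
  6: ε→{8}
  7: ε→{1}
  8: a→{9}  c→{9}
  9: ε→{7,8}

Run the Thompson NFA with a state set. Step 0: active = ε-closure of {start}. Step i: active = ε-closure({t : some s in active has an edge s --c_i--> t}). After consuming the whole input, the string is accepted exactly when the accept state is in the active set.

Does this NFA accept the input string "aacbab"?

S₀ = ε-closure({0}) = {0,1,2,3,4,6,8}
'a' @ 1: {1,7,8,9}  ✓accept
'a' @ 2: {1,7,8,9}  ✓accept
'c' @ 3: {1,7,8,9}  ✓accept
'b' @ 4: {}  — no active states
rest 'ab' ignored (set empty)
end set {} — state 1 not in

Answer: REJECT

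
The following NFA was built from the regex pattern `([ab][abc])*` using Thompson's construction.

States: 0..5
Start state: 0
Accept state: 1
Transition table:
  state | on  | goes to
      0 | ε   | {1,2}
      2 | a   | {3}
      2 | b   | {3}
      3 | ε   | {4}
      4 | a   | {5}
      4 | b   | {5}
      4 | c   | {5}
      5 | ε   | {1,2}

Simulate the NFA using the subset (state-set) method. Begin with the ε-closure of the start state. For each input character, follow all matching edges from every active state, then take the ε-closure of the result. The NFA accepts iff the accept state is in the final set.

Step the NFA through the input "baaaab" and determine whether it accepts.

initial (ε-close {0}): {0,1,2}
'b' @ 1: {3,4}
'a' @ 2: {1,2,5}  [accepting]
'a' @ 3: {3,4}
'a' @ 4: {1,2,5}  [accepting]
'a' @ 5: {3,4}
'b' @ 6: {1,2,5}  [accepting]
end set {1,2,5} — state 1 in

Answer: ACCEPT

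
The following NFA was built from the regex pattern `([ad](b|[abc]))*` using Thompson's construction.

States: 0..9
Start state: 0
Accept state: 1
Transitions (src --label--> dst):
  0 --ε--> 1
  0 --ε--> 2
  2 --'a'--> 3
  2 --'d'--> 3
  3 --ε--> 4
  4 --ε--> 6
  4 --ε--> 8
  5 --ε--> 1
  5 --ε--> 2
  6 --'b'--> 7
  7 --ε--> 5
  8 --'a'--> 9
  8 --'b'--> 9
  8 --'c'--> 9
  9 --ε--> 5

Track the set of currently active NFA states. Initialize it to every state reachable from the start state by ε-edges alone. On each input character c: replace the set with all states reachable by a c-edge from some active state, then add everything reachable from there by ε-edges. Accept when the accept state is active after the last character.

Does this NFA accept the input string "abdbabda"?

start: ε-closure({0}) = {0,1,2}
'a' @ 1: {3,4,6,8}
'b' @ 2: {1,2,5,7,9}  ✓accept
'd' @ 3: {3,4,6,8}
'b' @ 4: {1,2,5,7,9}  ✓accept
'a' @ 5: {3,4,6,8}
'b' @ 6: {1,2,5,7,9}  ✓accept
'd' @ 7: {3,4,6,8}
'a' @ 8: {1,2,5,9}  ✓accept
after full input: {1,2,5,9}  (accept=1 in)

Answer: ACCEPT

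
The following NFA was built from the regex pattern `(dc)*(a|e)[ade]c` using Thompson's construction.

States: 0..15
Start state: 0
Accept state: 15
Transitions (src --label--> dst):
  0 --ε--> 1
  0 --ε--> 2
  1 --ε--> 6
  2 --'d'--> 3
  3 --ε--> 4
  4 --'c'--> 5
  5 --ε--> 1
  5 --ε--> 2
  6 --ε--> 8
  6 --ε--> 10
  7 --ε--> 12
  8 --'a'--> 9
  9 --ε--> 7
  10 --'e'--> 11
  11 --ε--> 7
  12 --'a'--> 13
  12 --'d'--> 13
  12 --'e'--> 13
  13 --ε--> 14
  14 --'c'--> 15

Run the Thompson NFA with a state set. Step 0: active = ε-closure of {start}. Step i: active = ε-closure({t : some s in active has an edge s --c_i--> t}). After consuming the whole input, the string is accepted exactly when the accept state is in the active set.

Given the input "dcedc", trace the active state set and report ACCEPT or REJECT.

S₀ = ε-closure({0}) = {0,1,2,6,8,10}
'd' @ 1: {3,4}
'c' @ 2: {1,2,5,6,8,10}
'e' @ 3: {7,11,12}
'd' @ 4: {13,14}
'c' @ 5: {15}  ✓accept
end set {15} — state 15 in

Answer: ACCEPT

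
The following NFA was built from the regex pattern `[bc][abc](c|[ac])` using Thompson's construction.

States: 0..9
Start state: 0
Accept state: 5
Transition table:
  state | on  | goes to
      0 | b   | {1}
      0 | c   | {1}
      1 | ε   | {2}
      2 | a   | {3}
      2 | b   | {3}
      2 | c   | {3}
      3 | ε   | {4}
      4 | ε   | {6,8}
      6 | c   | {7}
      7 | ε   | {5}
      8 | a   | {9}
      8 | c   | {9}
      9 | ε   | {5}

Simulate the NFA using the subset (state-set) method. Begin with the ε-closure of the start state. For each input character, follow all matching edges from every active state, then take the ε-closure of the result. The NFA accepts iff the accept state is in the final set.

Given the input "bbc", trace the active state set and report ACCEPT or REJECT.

Answer: ACCEPT

Trace:
S₀ = ε-closure({0}) = {0}
'b' @ 1: {1,2}
'b' @ 2: {3,4,6,8}
'c' @ 3: {5,7,9}  (accept∈set)
final: {5,7,9}; accept 5 in set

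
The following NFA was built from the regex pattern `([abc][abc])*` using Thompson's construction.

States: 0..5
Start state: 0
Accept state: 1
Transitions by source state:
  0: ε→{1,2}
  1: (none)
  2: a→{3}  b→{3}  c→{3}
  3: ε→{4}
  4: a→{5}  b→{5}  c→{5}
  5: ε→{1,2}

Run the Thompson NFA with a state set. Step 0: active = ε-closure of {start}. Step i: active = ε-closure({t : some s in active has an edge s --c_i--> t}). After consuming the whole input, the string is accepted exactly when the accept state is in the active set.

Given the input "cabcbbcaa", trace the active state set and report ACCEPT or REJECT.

start: ε-closure({0}) = {0,1,2}
'c' @ 1: {3,4}
'a' @ 2: {1,2,5}  ✓accept
'b' @ 3: {3,4}
'c' @ 4: {1,2,5}  ✓accept
'b' @ 5: {3,4}
'b' @ 6: {1,2,5}  ✓accept
'c' @ 7: {3,4}
'a' @ 8: {1,2,5}  ✓accept
'a' @ 9: {3,4}
final: {3,4}; accept 1 not in set

Answer: REJECT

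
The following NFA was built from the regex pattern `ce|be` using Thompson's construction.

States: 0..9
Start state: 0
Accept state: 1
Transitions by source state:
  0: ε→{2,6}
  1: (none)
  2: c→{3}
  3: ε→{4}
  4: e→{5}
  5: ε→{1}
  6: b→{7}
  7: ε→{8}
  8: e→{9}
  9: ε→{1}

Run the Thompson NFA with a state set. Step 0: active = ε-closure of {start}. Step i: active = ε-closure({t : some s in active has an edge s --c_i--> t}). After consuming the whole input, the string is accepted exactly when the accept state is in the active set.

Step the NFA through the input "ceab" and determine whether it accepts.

initial (ε-close {0}): {0,2,6}
'c' @ 1: {3,4}
'e' @ 2: {1,5}  (accept∈set)
'a' @ 3: {}  — no active states
rest 'b' ignored (set empty)
final: {}; accept 1 not in set

Answer: REJECT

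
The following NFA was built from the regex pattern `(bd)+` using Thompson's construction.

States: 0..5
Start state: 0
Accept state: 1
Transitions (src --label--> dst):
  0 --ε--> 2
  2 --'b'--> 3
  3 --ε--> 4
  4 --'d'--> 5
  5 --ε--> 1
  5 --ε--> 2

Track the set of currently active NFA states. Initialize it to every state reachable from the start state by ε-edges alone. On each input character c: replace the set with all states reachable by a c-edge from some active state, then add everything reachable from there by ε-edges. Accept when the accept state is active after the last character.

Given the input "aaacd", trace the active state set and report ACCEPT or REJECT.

initial (ε-close {0}): {0,2}
'a' @ 1: {}  — state set empty
rest 'aacd' ignored (set empty)
after full input: {}  (accept=1 not in)

Answer: REJECT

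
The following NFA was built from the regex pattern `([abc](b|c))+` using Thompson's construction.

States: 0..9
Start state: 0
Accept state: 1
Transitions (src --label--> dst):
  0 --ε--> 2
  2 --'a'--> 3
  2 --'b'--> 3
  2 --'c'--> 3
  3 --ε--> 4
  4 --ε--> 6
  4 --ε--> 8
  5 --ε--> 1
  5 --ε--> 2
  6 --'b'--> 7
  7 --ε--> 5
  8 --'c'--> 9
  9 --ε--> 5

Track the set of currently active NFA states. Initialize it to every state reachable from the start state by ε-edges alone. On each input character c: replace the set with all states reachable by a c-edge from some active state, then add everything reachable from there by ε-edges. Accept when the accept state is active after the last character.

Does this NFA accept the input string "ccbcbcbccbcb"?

Answer: ACCEPT

Derivation:
start: ε-closure({0}) = {0,2}
'c' @ 1: {3,4,6,8}
'c' @ 2: {1,2,5,9}  ✓accept
'b' @ 3: {3,4,6,8}
'c' @ 4: {1,2,5,9}  ✓accept
'b' @ 5: {3,4,6,8}
'c' @ 6: {1,2,5,9}  ✓accept
'b' @ 7: {3,4,6,8}
'c' @ 8: {1,2,5,9}  ✓accept
'c' @ 9: {3,4,6,8}
'b' @ 10: {1,2,5,7}  ✓accept
'c' @ 11: {3,4,6,8}
'b' @ 12: {1,2,5,7}  ✓accept
after full input: {1,2,5,7}  (accept=1 in)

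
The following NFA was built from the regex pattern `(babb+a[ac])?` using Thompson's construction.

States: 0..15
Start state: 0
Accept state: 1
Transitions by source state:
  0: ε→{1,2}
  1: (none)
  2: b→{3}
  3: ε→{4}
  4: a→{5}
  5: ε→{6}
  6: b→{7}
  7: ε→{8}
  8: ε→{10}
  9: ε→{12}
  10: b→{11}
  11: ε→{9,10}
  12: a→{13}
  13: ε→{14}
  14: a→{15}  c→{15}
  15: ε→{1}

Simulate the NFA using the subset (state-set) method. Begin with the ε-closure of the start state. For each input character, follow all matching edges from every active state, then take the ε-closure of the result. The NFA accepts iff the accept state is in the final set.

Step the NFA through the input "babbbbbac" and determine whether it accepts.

start: ε-closure({0}) = {0,1,2}
'b' @ 1: {3,4}
'a' @ 2: {5,6}
'b' @ 3: {7,8,10}
'b' @ 4: {9,10,11,12}
'b' @ 5: {9,10,11,12}
'b' @ 6: {9,10,11,12}
'b' @ 7: {9,10,11,12}
'a' @ 8: {13,14}
'c' @ 9: {1,15}  (accept∈set)
final: {1,15}; accept 1 in set

Answer: ACCEPT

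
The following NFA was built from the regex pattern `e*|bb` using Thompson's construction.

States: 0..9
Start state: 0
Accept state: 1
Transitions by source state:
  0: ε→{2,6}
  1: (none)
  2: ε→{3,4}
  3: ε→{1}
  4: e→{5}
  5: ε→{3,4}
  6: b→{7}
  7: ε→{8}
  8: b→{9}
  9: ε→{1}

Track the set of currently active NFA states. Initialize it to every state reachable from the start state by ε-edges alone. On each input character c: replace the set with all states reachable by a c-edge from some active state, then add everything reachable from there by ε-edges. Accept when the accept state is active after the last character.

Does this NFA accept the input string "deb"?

Answer: REJECT

Derivation:
start: ε-closure({0}) = {0,1,2,3,4,6}
'd' @ 1: {}  — state set empty
rest 'eb' ignored (set empty)
end set {} — state 1 not in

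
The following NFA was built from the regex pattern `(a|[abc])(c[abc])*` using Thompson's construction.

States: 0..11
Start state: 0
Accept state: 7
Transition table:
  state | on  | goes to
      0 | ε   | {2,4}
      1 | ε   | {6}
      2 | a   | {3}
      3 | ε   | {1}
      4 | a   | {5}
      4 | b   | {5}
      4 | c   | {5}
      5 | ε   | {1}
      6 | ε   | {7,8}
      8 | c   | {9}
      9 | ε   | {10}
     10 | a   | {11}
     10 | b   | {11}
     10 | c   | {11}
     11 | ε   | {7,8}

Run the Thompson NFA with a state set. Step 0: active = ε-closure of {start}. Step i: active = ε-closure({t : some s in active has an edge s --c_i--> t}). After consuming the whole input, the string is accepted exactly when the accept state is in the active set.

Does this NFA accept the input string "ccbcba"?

initial (ε-close {0}): {0,2,4}
'c' @ 1: {1,5,6,7,8}  (accept∈set)
'c' @ 2: {9,10}
'b' @ 3: {7,8,11}  (accept∈set)
'c' @ 4: {9,10}
'b' @ 5: {7,8,11}  (accept∈set)
'a' @ 6: {}  — dead — no transitions
end set {} — state 7 not in

Answer: REJECT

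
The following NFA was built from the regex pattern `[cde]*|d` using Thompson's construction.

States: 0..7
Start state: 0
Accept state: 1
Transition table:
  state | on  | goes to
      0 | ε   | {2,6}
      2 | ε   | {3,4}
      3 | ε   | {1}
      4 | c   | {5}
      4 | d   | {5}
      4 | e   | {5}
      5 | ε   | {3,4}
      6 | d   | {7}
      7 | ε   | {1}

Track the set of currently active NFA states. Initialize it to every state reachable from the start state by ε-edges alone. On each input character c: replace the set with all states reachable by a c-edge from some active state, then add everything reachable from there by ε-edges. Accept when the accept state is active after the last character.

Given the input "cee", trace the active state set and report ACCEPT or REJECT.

Answer: ACCEPT

Trace:
S₀ = ε-closure({0}) = {0,1,2,3,4,6}
'c' @ 1: {1,3,4,5}  [accepting]
'e' @ 2: {1,3,4,5}  [accepting]
'e' @ 3: {1,3,4,5}  [accepting]
after full input: {1,3,4,5}  (accept=1 in)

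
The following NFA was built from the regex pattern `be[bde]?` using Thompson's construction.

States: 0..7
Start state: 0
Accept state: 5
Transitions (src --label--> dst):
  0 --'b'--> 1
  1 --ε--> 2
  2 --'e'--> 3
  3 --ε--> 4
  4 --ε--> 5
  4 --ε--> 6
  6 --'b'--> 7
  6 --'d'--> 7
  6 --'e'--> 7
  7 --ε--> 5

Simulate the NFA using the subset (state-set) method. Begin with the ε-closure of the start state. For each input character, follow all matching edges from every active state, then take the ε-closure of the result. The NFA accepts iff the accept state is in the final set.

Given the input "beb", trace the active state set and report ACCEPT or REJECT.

Answer: ACCEPT

Trace:
S₀ = ε-closure({0}) = {0}
'b' @ 1: {1,2}
'e' @ 2: {3,4,5,6}  ✓accept
'b' @ 3: {5,7}  ✓accept
end set {5,7} — state 5 in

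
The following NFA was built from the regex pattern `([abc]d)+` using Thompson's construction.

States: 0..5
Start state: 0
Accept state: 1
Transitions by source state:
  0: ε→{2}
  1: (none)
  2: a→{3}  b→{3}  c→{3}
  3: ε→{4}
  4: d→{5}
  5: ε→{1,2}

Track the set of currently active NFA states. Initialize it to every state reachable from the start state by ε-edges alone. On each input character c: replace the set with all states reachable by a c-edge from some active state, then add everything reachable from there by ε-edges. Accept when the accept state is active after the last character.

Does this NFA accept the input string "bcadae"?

initial (ε-close {0}): {0,2}
'b' @ 1: {3,4}
'c' @ 2: {}  — dead — no transitions
rest 'adae' ignored (set empty)
after full input: {}  (accept=1 not in)

Answer: REJECT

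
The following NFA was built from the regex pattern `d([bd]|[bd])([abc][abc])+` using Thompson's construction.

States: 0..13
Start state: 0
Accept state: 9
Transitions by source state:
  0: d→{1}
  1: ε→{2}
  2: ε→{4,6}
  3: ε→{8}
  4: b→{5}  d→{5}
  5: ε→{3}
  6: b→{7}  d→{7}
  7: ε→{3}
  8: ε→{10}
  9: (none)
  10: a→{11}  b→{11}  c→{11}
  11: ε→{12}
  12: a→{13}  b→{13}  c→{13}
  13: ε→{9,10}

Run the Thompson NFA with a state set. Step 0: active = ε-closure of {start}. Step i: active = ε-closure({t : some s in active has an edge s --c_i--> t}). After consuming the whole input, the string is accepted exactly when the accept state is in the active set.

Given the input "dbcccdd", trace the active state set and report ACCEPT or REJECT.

Answer: REJECT

Derivation:
initial (ε-close {0}): {0}
'd' @ 1: {1,2,4,6}
'b' @ 2: {3,5,7,8,10}
'c' @ 3: {11,12}
'c' @ 4: {9,10,13}  (accept∈set)
'c' @ 5: {11,12}
'd' @ 6: {}  — dead — no transitions
rest 'd' ignored (set empty)
final: {}; accept 9 not in set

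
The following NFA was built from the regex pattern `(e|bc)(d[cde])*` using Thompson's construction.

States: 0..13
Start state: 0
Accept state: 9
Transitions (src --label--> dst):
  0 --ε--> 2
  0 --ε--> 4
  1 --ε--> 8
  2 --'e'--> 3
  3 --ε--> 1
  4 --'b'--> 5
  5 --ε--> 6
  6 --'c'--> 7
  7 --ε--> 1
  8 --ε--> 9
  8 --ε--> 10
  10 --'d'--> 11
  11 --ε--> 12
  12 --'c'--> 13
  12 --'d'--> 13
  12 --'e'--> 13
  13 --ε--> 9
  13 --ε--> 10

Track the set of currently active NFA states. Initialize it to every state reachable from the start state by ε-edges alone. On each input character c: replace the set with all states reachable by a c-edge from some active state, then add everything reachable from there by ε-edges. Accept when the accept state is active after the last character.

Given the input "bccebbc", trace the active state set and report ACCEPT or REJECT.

Answer: REJECT

Derivation:
start: ε-closure({0}) = {0,2,4}
'b' @ 1: {5,6}
'c' @ 2: {1,7,8,9,10}  [accepting]
'c' @ 3: {}  — dead — no transitions
rest 'ebbc' ignored (set empty)
after full input: {}  (accept=9 not in)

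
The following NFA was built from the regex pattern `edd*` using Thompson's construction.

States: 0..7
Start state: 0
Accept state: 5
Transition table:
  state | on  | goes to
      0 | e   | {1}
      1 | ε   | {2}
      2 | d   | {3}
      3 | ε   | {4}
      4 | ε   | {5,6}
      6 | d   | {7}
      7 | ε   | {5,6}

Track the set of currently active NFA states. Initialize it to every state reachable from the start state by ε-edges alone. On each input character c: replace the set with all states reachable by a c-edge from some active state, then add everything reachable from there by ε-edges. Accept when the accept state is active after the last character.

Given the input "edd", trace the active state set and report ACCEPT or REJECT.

Answer: ACCEPT

Steps:
S₀ = ε-closure({0}) = {0}
'e' @ 1: {1,2}
'd' @ 2: {3,4,5,6}  [accepting]
'd' @ 3: {5,6,7}  [accepting]
final: {5,6,7}; accept 5 in set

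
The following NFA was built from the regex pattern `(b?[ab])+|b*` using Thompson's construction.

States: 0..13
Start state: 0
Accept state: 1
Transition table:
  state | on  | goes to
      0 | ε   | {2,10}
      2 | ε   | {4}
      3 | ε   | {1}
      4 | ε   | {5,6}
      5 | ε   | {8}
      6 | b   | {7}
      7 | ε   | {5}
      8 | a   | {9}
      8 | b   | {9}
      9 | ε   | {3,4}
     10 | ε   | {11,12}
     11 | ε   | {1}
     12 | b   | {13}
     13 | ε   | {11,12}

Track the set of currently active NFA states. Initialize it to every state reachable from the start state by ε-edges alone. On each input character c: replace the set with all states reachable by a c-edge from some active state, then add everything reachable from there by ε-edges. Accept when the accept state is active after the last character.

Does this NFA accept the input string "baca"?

Answer: REJECT

Trace:
S₀ = ε-closure({0}) = {0,1,2,4,5,6,8,10,11,12}
'b' @ 1: {1,3,4,5,6,7,8,9,11,12,13}  ✓accept
'a' @ 2: {1,3,4,5,6,8,9}  ✓accept
'c' @ 3: {}  — dead — no transitions
rest 'a' ignored (set empty)
end set {} — state 1 not in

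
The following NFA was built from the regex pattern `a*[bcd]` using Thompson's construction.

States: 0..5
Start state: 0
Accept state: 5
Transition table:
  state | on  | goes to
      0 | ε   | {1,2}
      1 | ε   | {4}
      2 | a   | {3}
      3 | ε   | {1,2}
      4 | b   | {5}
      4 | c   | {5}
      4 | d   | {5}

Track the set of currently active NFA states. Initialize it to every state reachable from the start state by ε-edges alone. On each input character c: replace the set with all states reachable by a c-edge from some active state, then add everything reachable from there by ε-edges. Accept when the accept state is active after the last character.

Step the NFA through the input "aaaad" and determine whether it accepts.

S₀ = ε-closure({0}) = {0,1,2,4}
'a' @ 1: {1,2,3,4}
'a' @ 2: {1,2,3,4}
'a' @ 3: {1,2,3,4}
'a' @ 4: {1,2,3,4}
'd' @ 5: {5}  (accept∈set)
after full input: {5}  (accept=5 in)

Answer: ACCEPT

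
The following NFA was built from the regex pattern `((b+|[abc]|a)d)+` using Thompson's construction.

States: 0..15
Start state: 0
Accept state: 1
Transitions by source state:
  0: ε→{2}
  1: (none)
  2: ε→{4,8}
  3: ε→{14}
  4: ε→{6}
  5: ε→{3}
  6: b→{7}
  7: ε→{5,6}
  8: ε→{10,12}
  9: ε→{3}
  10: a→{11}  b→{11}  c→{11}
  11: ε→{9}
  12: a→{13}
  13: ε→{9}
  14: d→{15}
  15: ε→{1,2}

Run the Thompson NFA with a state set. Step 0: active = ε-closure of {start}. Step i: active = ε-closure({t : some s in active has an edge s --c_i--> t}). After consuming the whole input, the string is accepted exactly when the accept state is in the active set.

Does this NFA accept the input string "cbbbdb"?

initial (ε-close {0}): {0,2,4,6,8,10,12}
'c' @ 1: {3,9,11,14}
'b' @ 2: {}  — dead — no transitions
rest 'bbdb' ignored (set empty)
final: {}; accept 1 not in set

Answer: REJECT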